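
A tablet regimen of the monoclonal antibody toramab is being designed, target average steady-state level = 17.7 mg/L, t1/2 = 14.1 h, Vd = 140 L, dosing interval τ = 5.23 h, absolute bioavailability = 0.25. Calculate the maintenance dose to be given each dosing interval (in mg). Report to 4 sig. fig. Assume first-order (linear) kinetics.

k = ln2 / t½ = 0.693147 / 14.1 = 0.04916 h⁻¹
CL = k × Vd = 0.04916 × 140 = 6.882 L/h
At steady state, F × (Dose/τ) = Css × CL.
Dose = Css × CL × τ / F = 17.7 × 6.882 × 5.23 / 0.25 = 2548 mg

2548 mg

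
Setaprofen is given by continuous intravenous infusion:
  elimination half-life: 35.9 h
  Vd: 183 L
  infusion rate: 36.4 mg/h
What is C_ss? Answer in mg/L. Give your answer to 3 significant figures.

10.3 mg/L

k = ln2 / t½ = 0.693147 / 35.9 = 0.01931 h⁻¹
CL = k × Vd = 0.01931 × 183 = 3.534 L/h
At steady state Css = R₀ / CL = 36.4 / 3.534 = 10.30 mg/L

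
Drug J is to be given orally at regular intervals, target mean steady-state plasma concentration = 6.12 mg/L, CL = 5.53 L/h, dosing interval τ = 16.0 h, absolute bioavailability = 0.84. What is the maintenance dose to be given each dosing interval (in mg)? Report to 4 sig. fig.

At steady state, F × (Dose/τ) = Css × CL.
Dose = Css × CL × τ / F = 6.12 × 5.530 × 16.0 / 0.84 = 644.6 mg

644.6 mg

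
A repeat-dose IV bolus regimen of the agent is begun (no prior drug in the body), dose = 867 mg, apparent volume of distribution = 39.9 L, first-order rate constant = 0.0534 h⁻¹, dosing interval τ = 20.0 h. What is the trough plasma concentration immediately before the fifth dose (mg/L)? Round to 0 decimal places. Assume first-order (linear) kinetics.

11 mg/L

C₀ per dose = Dose / Vd = 867 / 39.9 = 21.73 mg/L
Fraction remaining after one interval: r = e^(−kτ) = e^(−0.05340 × 20.0) = 0.3437
Before dose 5, 4 doses have been given (aged 1τ, 2τ, 3τ, 4τ).
C_trough = C₀ × (r + r² + … + r^4) = C₀ × r(1−r^4)/(1−r)
        = 21.73 × 0.3437 × (1 − 0.01395) / (1 − 0.3437) = 11.22 mg/L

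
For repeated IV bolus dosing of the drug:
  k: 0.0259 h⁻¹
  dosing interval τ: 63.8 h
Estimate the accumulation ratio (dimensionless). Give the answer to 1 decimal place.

e^(−kτ) = e^(−0.02590 × 63.8) = 0.1916
Accumulation ratio R = 1 / (1 − e^(−kτ)) = 1 / (1 − 0.1916) = 1.237

1.2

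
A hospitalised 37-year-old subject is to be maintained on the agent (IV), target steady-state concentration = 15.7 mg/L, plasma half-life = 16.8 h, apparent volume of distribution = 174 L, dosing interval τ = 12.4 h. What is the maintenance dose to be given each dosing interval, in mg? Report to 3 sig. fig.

k = ln2 / t½ = 0.693147 / 16.8 = 0.04126 h⁻¹
CL = k × Vd = 0.04126 × 174 = 7.179 L/h
At steady state, Dose/τ = Css × CL.
Dose = Css × CL × τ = 15.7 × 7.179 × 12.4 = 1398 mg

1400 mg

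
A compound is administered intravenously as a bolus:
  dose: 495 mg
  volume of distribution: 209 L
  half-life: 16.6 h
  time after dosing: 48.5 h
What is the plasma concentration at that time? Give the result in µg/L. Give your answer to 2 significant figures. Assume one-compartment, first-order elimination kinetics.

C₀ = Dose / Vd = 495.0 / 209 = 2.368 mg/L
k = ln2 / t½ = 0.693147 / 16.6 = 0.04176 h⁻¹
C = C₀ · e^(−k·t) = 2.368 × e^(−0.04176 × 48.5)
  = 2.368 × 0.1319 = 0.3123 mg/L
Convert: 0.3123 mg/L × 1000 = 312.3 µg/L

310 µg/L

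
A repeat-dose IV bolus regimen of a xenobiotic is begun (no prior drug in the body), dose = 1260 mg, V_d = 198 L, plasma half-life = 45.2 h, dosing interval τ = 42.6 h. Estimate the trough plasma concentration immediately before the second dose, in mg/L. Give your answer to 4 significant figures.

C₀ per dose = Dose / Vd = 1260 / 198 = 6.364 mg/L
k = ln2 / t½ = 0.693147 / 45.2 = 0.01534 h⁻¹
Fraction remaining after one interval: r = e^(−kτ) = e^(−0.01534 × 42.6) = 0.5202
Before dose 2, 1 dose has been given (aged 1τ).
C_trough = C₀ × r = 6.364 × 0.5202 = 3.311 mg/L

3.311 mg/L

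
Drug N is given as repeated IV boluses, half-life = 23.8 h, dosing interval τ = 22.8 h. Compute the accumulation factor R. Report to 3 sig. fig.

k = ln2 / t½ = 0.693147 / 23.8 = 0.02912 h⁻¹
e^(−kτ) = e^(−0.02912 × 22.8) = 0.5148
Accumulation ratio R = 1 / (1 − e^(−kτ)) = 1 / (1 − 0.5148) = 2.061

2.06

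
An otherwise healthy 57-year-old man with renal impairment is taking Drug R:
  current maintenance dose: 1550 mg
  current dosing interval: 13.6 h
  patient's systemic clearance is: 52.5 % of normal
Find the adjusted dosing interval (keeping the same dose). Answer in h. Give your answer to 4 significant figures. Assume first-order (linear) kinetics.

25.90 h

To keep the same average steady-state level, dosing rate must scale with clearance.
CL ratio = 52.5 / 100 = 0.5250
New interval (same dose) = 13.6 / 0.5250 = 25.90 h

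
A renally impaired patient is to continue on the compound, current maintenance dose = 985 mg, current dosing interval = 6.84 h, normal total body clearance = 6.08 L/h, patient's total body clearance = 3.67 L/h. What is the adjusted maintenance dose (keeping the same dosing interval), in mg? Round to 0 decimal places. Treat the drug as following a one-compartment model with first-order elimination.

To keep the same average steady-state level, dosing rate must scale with clearance.
CL ratio = 3.67 / 6.08 = 0.6036
New dose (same interval) = 985 × 0.6036 = 594.5 mg

595 mg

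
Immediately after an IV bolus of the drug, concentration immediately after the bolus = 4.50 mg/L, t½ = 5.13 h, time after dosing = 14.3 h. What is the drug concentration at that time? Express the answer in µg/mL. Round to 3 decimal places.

0.652 µg/mL

k = ln2 / t½ = 0.693147 / 5.13 = 0.1351 h⁻¹
C = C₀ · e^(−k·t) = 4.500 × e^(−0.1351 × 14.3)
  = 4.500 × 0.1449 = 0.6521 mg/L
(0.6521 mg/L = 0.6521 µg/mL)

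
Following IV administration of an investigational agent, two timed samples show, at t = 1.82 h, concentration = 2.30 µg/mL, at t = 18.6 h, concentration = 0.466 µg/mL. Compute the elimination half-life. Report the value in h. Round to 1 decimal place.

7.3 h

k = ln(C₁/C₂) / (t₂ − t₁) = ln(2.30/0.466) / (18.6 − 1.82)
  = 1.596 / 16.78 = 0.09511 h⁻¹
t½ = ln2 / k = 0.693147 / 0.09511 = 7.288 h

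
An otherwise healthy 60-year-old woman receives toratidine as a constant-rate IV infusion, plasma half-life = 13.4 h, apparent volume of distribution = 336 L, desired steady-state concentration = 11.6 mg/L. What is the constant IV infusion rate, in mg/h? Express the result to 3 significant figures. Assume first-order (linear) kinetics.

202 mg/h

k = ln2 / t½ = 0.693147 / 13.4 = 0.05173 h⁻¹
CL = k × Vd = 0.05173 × 336 = 17.38 L/h
At steady state, infusion rate R₀ = Css × CL = 11.6 × 17.38 = 201.6 mg/h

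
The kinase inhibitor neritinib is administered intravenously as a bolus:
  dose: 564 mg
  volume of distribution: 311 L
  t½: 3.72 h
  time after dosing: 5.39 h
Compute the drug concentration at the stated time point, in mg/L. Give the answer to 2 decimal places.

0.66 mg/L

C₀ = Dose / Vd = 564.0 / 311 = 1.814 mg/L
k = ln2 / t½ = 0.693147 / 3.72 = 0.1863 h⁻¹
C = C₀ · e^(−k·t) = 1.814 × e^(−0.1863 × 5.39)
  = 1.814 × 0.3664 = 0.6646 mg/L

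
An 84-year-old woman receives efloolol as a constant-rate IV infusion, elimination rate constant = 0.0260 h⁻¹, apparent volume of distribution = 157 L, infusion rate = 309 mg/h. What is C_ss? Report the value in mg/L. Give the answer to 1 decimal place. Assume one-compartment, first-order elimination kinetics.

75.7 mg/L

CL = k × Vd = 0.02600 × 157 = 4.082 L/h
At steady state Css = R₀ / CL = 309 / 4.082 = 75.70 mg/L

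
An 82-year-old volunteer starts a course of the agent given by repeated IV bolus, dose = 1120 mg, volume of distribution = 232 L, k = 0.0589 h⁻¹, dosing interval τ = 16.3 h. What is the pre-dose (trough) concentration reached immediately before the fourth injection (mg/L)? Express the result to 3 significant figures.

2.83 mg/L

C₀ per dose = Dose / Vd = 1120 / 232 = 4.828 mg/L
Fraction remaining after one interval: r = e^(−kτ) = e^(−0.05890 × 16.3) = 0.3829
Before dose 4, 3 doses have been given (aged 1τ, 2τ, 3τ).
C_trough = C₀ × (r + r² + … + r^3) = C₀ × r(1−r^3)/(1−r)
        = 4.828 × 0.3829 × (1 − 0.05614) / (1 − 0.3829) = 2.828 mg/L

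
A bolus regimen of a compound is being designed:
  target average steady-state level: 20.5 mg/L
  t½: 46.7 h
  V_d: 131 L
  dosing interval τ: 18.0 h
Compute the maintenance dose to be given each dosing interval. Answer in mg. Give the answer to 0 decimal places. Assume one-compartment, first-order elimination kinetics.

k = ln2 / t½ = 0.693147 / 46.7 = 0.01484 h⁻¹
CL = k × Vd = 0.01484 × 131 = 1.944 L/h
At steady state, Dose/τ = Css × CL.
Dose = Css × CL × τ = 20.5 × 1.944 × 18.0 = 717.3 mg

717 mg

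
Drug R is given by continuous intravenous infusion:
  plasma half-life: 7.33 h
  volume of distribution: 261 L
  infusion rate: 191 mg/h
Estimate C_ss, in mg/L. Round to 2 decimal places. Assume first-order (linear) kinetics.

k = ln2 / t½ = 0.693147 / 7.33 = 0.09456 h⁻¹
CL = k × Vd = 0.09456 × 261 = 24.68 L/h
At steady state Css = R₀ / CL = 191 / 24.68 = 7.739 mg/L

7.74 mg/L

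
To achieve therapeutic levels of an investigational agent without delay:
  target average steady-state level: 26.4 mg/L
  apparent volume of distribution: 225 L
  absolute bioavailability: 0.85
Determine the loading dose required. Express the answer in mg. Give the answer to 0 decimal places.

LD = Css × Vd / F = 26.4 × 225 / 0.85 = 6988 mg

6988 mg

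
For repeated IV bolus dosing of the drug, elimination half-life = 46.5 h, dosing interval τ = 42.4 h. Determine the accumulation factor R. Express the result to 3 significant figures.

k = ln2 / t½ = 0.693147 / 46.5 = 0.01491 h⁻¹
e^(−kτ) = e^(−0.01491 × 42.4) = 0.5314
Accumulation ratio R = 1 / (1 − e^(−kτ)) = 1 / (1 − 0.5314) = 2.134

2.13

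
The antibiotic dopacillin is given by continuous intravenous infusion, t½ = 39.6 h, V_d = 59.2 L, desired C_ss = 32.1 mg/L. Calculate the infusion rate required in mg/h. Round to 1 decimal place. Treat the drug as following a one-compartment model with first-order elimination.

33.3 mg/h

k = ln2 / t½ = 0.693147 / 39.6 = 0.01750 h⁻¹
CL = k × Vd = 0.01750 × 59.2 = 1.036 L/h
At steady state, infusion rate R₀ = Css × CL = 32.1 × 1.036 = 33.26 mg/h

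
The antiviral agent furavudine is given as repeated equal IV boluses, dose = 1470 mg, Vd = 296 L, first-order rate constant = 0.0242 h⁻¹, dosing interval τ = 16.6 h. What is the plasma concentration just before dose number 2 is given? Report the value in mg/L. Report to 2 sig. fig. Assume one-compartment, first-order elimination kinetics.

C₀ per dose = Dose / Vd = 1470 / 296 = 4.966 mg/L
Fraction remaining after one interval: r = e^(−kτ) = e^(−0.02420 × 16.6) = 0.6692
Before dose 2, 1 dose has been given (aged 1τ).
C_trough = C₀ × r = 4.966 × 0.6692 = 3.323 mg/L

3.3 mg/L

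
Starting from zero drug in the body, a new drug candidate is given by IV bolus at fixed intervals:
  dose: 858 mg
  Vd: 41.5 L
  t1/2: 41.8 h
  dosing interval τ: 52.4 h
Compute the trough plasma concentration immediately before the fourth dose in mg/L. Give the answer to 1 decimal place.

13.8 mg/L

C₀ per dose = Dose / Vd = 858 / 41.5 = 20.67 mg/L
k = ln2 / t½ = 0.693147 / 41.8 = 0.01658 h⁻¹
Fraction remaining after one interval: r = e^(−kτ) = e^(−0.01658 × 52.4) = 0.4195
Before dose 4, 3 doses have been given (aged 1τ, 2τ, 3τ).
C_trough = C₀ × (r + r² + … + r^3) = C₀ × r(1−r^3)/(1−r)
        = 20.67 × 0.4195 × (1 − 0.07382) / (1 − 0.4195) = 13.83 mg/L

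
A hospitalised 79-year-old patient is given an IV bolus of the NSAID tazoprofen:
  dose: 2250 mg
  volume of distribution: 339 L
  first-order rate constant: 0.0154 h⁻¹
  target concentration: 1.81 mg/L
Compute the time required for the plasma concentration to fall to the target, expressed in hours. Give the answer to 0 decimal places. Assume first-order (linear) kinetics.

84 h

C₀ = Dose / Vd = 2250 / 339 = 6.637 mg/L
t = ln(C₀ / C) / k = ln(6.637 / 1.81) / 0.01540
  = ln(3.667) / 0.01540 = 1.299 / 0.01540 = 84.35 h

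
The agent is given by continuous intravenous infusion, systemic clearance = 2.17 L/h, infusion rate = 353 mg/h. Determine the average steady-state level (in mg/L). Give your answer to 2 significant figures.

At steady state Css = R₀ / CL = 353 / 2.170 = 162.7 mg/L

160 mg/L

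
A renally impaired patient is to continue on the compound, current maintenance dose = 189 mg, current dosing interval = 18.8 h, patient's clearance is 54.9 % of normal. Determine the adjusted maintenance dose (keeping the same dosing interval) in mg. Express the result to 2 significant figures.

To keep the same average steady-state level, dosing rate must scale with clearance.
CL ratio = 54.9 / 100 = 0.5490
New dose (same interval) = 189 × 0.5490 = 103.8 mg

100 mg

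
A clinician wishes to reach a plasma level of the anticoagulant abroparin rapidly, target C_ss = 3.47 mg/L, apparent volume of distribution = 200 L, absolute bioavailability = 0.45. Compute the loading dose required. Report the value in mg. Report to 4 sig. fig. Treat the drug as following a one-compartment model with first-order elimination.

1542 mg

LD = Css × Vd / F = 3.47 × 200 / 0.45 = 1542 mg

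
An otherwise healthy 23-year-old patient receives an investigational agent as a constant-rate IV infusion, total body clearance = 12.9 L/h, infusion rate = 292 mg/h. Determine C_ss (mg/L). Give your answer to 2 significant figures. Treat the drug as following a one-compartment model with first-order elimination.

At steady state Css = R₀ / CL = 292 / 12.90 = 22.64 mg/L

23 mg/L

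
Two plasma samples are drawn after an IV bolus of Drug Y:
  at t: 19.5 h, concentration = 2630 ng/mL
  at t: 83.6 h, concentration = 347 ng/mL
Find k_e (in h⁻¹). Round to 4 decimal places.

k = ln(C₁/C₂) / (t₂ − t₁) = ln(2630/347) / (83.6 − 19.5)
  = 2.025 / 64.10 = 0.03159 h⁻¹

0.0316 h⁻¹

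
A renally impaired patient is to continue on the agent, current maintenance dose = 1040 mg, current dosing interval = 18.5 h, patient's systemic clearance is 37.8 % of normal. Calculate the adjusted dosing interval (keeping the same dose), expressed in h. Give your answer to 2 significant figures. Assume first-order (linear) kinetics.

To keep the same average steady-state level, dosing rate must scale with clearance.
CL ratio = 37.8 / 100 = 0.3780
New interval (same dose) = 18.5 / 0.3780 = 48.94 h

49 h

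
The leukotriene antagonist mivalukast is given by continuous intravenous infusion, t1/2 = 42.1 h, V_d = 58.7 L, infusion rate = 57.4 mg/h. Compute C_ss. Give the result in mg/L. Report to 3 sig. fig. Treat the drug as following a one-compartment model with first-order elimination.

59.4 mg/L

k = ln2 / t½ = 0.693147 / 42.1 = 0.01646 h⁻¹
CL = k × Vd = 0.01646 × 58.7 = 0.9662 L/h
At steady state Css = R₀ / CL = 57.4 / 0.9662 = 59.41 mg/L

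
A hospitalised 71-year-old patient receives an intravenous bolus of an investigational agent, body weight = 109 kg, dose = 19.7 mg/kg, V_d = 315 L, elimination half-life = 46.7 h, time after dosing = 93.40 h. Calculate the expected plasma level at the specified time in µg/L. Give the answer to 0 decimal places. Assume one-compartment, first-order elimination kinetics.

1704 µg/L

Total dose = 19.7 × 109 = 2147 mg
C₀ = Dose / Vd = 2147 / 315 = 6.816 mg/L
k = ln2 / t½ = 0.693147 / 46.7 = 0.01484 h⁻¹
t / t½ = 93.40 / 46.7 = 2 half-lives
C = C₀ × (1/2)^2 = 6.816 × 0.2500 = 1.704 mg/L
Convert: 1.704 mg/L × 1000 = 1704 µg/L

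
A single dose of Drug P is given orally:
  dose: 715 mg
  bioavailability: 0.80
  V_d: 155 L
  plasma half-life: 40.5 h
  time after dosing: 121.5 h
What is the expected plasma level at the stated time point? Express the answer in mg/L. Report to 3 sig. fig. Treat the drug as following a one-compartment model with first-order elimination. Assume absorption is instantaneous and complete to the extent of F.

Amount reaching circulation = F × Dose = 0.80 × 715.0 = 572.0 mg
C₀ = F·Dose / Vd = 572.0 / 155 = 3.690 mg/L
k = ln2 / t½ = 0.693147 / 40.5 = 0.01711 h⁻¹
t / t½ = 121.5 / 40.5 = 3 half-lives
C = C₀ × (1/2)^3 = 3.690 × 0.1250 = 0.4613 mg/L

0.461 mg/L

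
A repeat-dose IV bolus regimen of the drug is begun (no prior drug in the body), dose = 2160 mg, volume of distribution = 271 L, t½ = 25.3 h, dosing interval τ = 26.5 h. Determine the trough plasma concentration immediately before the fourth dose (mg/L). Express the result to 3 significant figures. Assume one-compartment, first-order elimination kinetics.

C₀ per dose = Dose / Vd = 2160 / 271 = 7.970 mg/L
k = ln2 / t½ = 0.693147 / 25.3 = 0.02740 h⁻¹
Fraction remaining after one interval: r = e^(−kτ) = e^(−0.02740 × 26.5) = 0.4838
Before dose 4, 3 doses have been given (aged 1τ, 2τ, 3τ).
C_trough = C₀ × (r + r² + … + r^3) = C₀ × r(1−r^3)/(1−r)
        = 7.970 × 0.4838 × (1 − 0.1132) / (1 − 0.4838) = 6.624 mg/L

6.62 mg/L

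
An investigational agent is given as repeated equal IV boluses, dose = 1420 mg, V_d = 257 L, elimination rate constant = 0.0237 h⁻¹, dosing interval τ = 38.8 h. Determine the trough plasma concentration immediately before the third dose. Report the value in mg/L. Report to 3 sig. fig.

C₀ per dose = Dose / Vd = 1420 / 257 = 5.525 mg/L
Fraction remaining after one interval: r = e^(−kτ) = e^(−0.02370 × 38.8) = 0.3987
Before dose 3, 2 doses have been given (aged 1τ, 2τ).
C_trough = C₀ × (r + r²) = 5.525 × (0.3987 + 0.1590) = 3.081 mg/L

3.08 mg/L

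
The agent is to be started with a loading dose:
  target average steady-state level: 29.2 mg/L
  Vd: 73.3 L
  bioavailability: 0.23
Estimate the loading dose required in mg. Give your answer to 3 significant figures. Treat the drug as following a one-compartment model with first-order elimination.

9310 mg

LD = Css × Vd / F = 29.2 × 73.3 / 0.23 = 9306 mg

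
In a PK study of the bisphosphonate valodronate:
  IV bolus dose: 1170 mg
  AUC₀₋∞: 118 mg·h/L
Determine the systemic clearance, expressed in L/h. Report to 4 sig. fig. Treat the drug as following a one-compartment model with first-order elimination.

9.915 L/h

CL = Dose / AUC = 1170 / 118 = 9.915 L/h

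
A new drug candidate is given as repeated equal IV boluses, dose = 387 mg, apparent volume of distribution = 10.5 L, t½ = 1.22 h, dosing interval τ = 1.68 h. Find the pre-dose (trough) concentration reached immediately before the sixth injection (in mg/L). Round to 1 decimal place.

22.9 mg/L

C₀ per dose = Dose / Vd = 387 / 10.5 = 36.86 mg/L
k = ln2 / t½ = 0.693147 / 1.22 = 0.5682 h⁻¹
Fraction remaining after one interval: r = e^(−kτ) = e^(−0.5682 × 1.68) = 0.3850
Before dose 6, 5 doses have been given (aged 1τ, 2τ, 3τ, 4τ, 5τ).
C_trough = C₀ × (r + r² + … + r^5) = C₀ × r(1−r^5)/(1−r)
        = 36.86 × 0.3850 × (1 − 0.008459) / (1 − 0.3850) = 22.88 mg/L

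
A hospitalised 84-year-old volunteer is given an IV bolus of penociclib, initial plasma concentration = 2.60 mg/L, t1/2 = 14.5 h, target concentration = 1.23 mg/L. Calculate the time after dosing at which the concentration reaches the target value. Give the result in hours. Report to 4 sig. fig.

k = ln2 / t½ = 0.693147 / 14.5 = 0.04780 h⁻¹
t = ln(C₀ / C) / k = ln(2.600 / 1.23) / 0.04780
  = ln(2.114) / 0.04780 = 0.7486 / 0.04780 = 15.66 h

15.66 h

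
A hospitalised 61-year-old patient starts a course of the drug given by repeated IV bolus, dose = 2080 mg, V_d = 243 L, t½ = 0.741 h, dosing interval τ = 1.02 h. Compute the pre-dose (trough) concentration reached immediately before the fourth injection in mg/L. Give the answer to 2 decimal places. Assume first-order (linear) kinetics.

5.06 mg/L

C₀ per dose = Dose / Vd = 2080 / 243 = 8.560 mg/L
k = ln2 / t½ = 0.693147 / 0.741 = 0.9354 h⁻¹
Fraction remaining after one interval: r = e^(−kτ) = e^(−0.9354 × 1.02) = 0.3852
Before dose 4, 3 doses have been given (aged 1τ, 2τ, 3τ).
C_trough = C₀ × (r + r² + … + r^3) = C₀ × r(1−r^3)/(1−r)
        = 8.560 × 0.3852 × (1 − 0.05716) / (1 − 0.3852) = 5.057 mg/L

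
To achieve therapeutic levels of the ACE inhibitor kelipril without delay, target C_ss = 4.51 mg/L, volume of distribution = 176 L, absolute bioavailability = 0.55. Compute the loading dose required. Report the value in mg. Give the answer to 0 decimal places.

LD = Css × Vd / F = 4.51 × 176 / 0.55 = 1443 mg

1443 mg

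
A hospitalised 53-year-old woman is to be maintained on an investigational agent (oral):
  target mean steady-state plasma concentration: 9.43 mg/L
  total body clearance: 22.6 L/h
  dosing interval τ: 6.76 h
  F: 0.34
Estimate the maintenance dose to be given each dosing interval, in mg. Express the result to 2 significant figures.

At steady state, F × (Dose/τ) = Css × CL.
Dose = Css × CL × τ / F = 9.43 × 22.60 × 6.76 / 0.34 = 4237 mg

4200 mg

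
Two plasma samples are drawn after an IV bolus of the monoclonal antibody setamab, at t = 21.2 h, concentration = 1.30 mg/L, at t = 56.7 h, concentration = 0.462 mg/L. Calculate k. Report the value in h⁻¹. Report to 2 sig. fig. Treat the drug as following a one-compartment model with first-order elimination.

k = ln(C₁/C₂) / (t₂ − t₁) = ln(1.30/0.462) / (56.7 − 21.2)
  = 1.035 / 35.50 = 0.02915 h⁻¹

0.029 h⁻¹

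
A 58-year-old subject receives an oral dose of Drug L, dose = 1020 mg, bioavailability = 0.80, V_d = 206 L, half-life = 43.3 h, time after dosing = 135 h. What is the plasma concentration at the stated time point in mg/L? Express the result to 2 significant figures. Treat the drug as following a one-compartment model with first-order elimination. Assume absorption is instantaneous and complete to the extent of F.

0.46 mg/L

Amount reaching circulation = F × Dose = 0.80 × 1020 = 816.0 mg
C₀ = F·Dose / Vd = 816.0 / 206 = 3.961 mg/L
k = ln2 / t½ = 0.693147 / 43.3 = 0.01601 h⁻¹
C = C₀ · e^(−k·t) = 3.961 × e^(−0.01601 × 135)
  = 3.961 × 0.1152 = 0.4563 mg/L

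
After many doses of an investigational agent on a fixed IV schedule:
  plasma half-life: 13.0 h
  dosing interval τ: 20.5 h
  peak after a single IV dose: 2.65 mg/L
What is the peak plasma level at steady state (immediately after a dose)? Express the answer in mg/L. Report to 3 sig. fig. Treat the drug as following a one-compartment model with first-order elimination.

3.99 mg/L

k = ln2 / t½ = 0.693147 / 13.0 = 0.05332 h⁻¹
e^(−kτ) = e^(−0.05332 × 20.5) = 0.3352
Accumulation ratio R = 1 / (1 − e^(−kτ)) = 1 / (1 − 0.3352) = 1.504
Steady-state peak = C₀ × R = 2.65 × 1.504 = 3.986 mg/L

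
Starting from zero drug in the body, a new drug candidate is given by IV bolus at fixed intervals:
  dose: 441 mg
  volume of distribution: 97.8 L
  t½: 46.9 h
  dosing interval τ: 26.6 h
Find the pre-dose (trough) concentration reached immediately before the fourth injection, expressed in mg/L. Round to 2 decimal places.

C₀ per dose = Dose / Vd = 441 / 97.8 = 4.509 mg/L
k = ln2 / t½ = 0.693147 / 46.9 = 0.01478 h⁻¹
Fraction remaining after one interval: r = e^(−kτ) = e^(−0.01478 × 26.6) = 0.6749
Before dose 4, 3 doses have been given (aged 1τ, 2τ, 3τ).
C_trough = C₀ × (r + r² + … + r^3) = C₀ × r(1−r^3)/(1−r)
        = 4.509 × 0.6749 × (1 − 0.3074) / (1 − 0.6749) = 6.483 mg/L

6.48 mg/L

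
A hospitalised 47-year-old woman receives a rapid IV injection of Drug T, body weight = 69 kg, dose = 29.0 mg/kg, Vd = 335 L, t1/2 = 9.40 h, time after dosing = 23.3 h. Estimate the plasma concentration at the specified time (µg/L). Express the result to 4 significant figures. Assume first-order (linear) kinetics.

Total dose = 29.0 × 69 = 2001 mg
C₀ = Dose / Vd = 2001 / 335 = 5.973 mg/L
k = ln2 / t½ = 0.693147 / 9.40 = 0.07374 h⁻¹
C = C₀ · e^(−k·t) = 5.973 × e^(−0.07374 × 23.3)
  = 5.973 × 0.1794 = 1.072 mg/L
Convert: 1.072 mg/L × 1000 = 1072 µg/L

1072 µg/L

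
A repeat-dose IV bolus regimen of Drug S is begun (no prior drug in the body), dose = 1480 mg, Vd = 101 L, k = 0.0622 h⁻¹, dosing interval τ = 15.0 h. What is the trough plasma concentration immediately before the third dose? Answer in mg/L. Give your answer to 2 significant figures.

8.0 mg/L

C₀ per dose = Dose / Vd = 1480 / 101 = 14.65 mg/L
Fraction remaining after one interval: r = e^(−kτ) = e^(−0.06220 × 15.0) = 0.3934
Before dose 3, 2 doses have been given (aged 1τ, 2τ).
C_trough = C₀ × (r + r²) = 14.65 × (0.3934 + 0.1548) = 8.031 mg/L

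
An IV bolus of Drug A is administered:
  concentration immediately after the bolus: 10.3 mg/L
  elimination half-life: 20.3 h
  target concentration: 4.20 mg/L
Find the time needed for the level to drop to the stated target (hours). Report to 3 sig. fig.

26.3 h

k = ln2 / t½ = 0.693147 / 20.3 = 0.03415 h⁻¹
t = ln(C₀ / C) / k = ln(10.30 / 4.20) / 0.03415
  = ln(2.452) / 0.03415 = 0.8969 / 0.03415 = 26.26 h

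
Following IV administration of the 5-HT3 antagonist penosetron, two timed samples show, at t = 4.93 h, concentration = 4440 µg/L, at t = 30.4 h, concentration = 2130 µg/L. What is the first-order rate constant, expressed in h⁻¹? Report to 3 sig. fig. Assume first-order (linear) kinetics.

0.0288 h⁻¹

k = ln(C₁/C₂) / (t₂ − t₁) = ln(4440/2130) / (30.4 − 4.93)
  = 0.7345 / 25.47 = 0.02884 h⁻¹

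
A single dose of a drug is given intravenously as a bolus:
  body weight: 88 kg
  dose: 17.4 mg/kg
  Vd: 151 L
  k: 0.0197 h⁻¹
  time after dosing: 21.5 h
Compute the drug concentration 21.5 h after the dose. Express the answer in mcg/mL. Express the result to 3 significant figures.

Total dose = 17.4 × 88 = 1531 mg
C₀ = Dose / Vd = 1531 / 151 = 10.14 mg/L
C = C₀ · e^(−k·t) = 10.14 × e^(−0.01970 × 21.5)
  = 10.14 × 0.6547 = 6.639 mg/L
(6.639 mg/L = 6.639 mcg/mL)

6.64 mcg/mL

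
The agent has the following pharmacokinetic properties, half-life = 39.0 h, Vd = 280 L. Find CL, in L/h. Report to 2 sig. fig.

k = ln2 / t½ = 0.693147 / 39.0 = 0.01777 h⁻¹
CL = k × Vd = 0.01777 × 280 = 4.976 L/h

5.0 L/h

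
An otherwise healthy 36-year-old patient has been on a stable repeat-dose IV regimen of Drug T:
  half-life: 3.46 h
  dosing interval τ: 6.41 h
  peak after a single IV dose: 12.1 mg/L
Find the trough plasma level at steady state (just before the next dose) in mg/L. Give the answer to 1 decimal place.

k = ln2 / t½ = 0.693147 / 3.46 = 0.2003 h⁻¹
e^(−kτ) = e^(−0.2003 × 6.41) = 0.2769
Accumulation ratio R = 1 / (1 − e^(−kτ)) = 1 / (1 − 0.2769) = 1.383
Steady-state trough = C₀ × R × e^(−kτ) = 12.1 × 1.383 × 0.2769 = 4.634 mg/L

4.6 mg/L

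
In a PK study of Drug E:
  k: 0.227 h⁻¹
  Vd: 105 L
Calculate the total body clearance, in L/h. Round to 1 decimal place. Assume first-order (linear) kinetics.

23.8 L/h

CL = k × Vd = 0.227 × 105 = 23.84 L/h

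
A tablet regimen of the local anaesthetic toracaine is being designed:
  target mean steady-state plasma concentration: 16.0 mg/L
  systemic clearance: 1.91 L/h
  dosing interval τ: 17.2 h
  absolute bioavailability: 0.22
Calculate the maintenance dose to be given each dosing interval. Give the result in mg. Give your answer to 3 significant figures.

At steady state, F × (Dose/τ) = Css × CL.
Dose = Css × CL × τ / F = 16.0 × 1.910 × 17.2 / 0.22 = 2389 mg

2390 mg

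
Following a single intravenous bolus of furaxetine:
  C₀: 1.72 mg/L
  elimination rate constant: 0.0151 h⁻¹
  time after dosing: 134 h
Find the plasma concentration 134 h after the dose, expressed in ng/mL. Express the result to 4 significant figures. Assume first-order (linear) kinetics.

C = C₀ · e^(−k·t) = 1.720 × e^(−0.01510 × 134)
  = 1.720 × 0.1322 = 0.2274 mg/L
Convert: 0.2274 mg/L × 1000 = 227.4 ng/mL

227.4 ng/mL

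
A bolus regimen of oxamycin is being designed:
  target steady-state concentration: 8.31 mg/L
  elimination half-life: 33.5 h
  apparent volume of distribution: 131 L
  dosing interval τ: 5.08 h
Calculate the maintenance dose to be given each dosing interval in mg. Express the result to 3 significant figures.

114 mg

k = ln2 / t½ = 0.693147 / 33.5 = 0.02069 h⁻¹
CL = k × Vd = 0.02069 × 131 = 2.710 L/h
At steady state, Dose/τ = Css × CL.
Dose = Css × CL × τ = 8.31 × 2.710 × 5.08 = 114.4 mg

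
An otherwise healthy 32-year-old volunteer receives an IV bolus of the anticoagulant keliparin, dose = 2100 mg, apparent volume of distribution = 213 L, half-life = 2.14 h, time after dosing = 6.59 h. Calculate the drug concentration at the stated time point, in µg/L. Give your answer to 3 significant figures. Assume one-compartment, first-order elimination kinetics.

1170 µg/L

C₀ = Dose / Vd = 2100 / 213 = 9.859 mg/L
k = ln2 / t½ = 0.693147 / 2.14 = 0.3239 h⁻¹
C = C₀ · e^(−k·t) = 9.859 × e^(−0.3239 × 6.59)
  = 9.859 × 0.1183 = 1.166 mg/L
Convert: 1.166 mg/L × 1000 = 1166 µg/L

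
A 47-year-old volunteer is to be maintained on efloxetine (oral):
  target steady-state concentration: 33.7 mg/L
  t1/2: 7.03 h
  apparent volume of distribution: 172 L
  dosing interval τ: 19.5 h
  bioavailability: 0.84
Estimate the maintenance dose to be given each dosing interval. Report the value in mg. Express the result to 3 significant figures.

13300 mg

k = ln2 / t½ = 0.693147 / 7.03 = 0.09860 h⁻¹
CL = k × Vd = 0.09860 × 172 = 16.96 L/h
At steady state, F × (Dose/τ) = Css × CL.
Dose = Css × CL × τ / F = 33.7 × 16.96 × 19.5 / 0.84 = 13270 mg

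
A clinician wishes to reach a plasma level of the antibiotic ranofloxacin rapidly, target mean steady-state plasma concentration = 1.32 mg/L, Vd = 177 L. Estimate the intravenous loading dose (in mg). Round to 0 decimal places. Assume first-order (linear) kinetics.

LD = Css × Vd = 1.32 × 177 = 233.6 mg

234 mg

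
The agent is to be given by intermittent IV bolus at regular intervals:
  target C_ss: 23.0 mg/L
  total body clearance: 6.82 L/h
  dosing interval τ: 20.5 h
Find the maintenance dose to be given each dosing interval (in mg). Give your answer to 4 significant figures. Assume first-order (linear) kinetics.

At steady state, Dose/τ = Css × CL.
Dose = Css × CL × τ = 23.0 × 6.820 × 20.5 = 3216 mg

3216 mg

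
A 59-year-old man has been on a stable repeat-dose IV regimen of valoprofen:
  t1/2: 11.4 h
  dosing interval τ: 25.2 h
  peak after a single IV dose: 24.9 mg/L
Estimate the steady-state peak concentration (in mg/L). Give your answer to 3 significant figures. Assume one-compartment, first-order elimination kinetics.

31.8 mg/L

k = ln2 / t½ = 0.693147 / 11.4 = 0.06080 h⁻¹
e^(−kτ) = e^(−0.06080 × 25.2) = 0.2161
Accumulation ratio R = 1 / (1 − e^(−kτ)) = 1 / (1 − 0.2161) = 1.276
Steady-state peak = C₀ × R = 24.9 × 1.276 = 31.77 mg/L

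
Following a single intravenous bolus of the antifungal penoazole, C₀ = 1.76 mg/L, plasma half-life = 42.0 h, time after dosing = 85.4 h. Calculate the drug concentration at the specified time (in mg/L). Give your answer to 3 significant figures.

k = ln2 / t½ = 0.693147 / 42.0 = 0.01650 h⁻¹
C = C₀ · e^(−k·t) = 1.760 × e^(−0.01650 × 85.4)
  = 1.760 × 0.2444 = 0.4301 mg/L

0.430 mg/L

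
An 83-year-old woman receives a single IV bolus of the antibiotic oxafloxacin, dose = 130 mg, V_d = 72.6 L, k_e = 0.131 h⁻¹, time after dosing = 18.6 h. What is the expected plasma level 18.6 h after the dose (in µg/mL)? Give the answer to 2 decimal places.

0.16 µg/mL

C₀ = Dose / Vd = 130.0 / 72.6 = 1.791 mg/L
C = C₀ · e^(−k·t) = 1.791 × e^(−0.1310 × 18.6)
  = 1.791 × 0.08746 = 0.1566 mg/L
(0.1566 mg/L = 0.1566 µg/mL)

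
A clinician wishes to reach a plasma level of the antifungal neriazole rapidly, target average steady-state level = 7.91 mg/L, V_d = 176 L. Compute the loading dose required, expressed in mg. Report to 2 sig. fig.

LD = Css × Vd = 7.91 × 176 = 1392 mg

1400 mg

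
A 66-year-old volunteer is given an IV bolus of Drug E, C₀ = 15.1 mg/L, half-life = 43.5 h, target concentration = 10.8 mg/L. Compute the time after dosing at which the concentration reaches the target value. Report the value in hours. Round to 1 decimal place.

21.0 h

k = ln2 / t½ = 0.693147 / 43.5 = 0.01593 h⁻¹
t = ln(C₀ / C) / k = ln(15.10 / 10.8) / 0.01593
  = ln(1.398) / 0.01593 = 0.3350 / 0.01593 = 21.03 h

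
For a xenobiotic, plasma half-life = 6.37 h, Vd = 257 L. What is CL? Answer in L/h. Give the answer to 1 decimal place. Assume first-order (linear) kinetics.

28.0 L/h

k = ln2 / t½ = 0.693147 / 6.37 = 0.1088 h⁻¹
CL = k × Vd = 0.1088 × 257 = 27.96 L/h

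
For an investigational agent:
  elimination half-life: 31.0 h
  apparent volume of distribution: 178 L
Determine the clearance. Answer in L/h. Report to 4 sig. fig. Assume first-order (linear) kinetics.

k = ln2 / t½ = 0.693147 / 31.0 = 0.02236 h⁻¹
CL = k × Vd = 0.02236 × 178 = 3.980 L/h

3.980 L/h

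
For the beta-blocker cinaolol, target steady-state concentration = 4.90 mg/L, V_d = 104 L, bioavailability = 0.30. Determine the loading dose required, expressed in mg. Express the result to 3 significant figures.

LD = Css × Vd / F = 4.90 × 104 / 0.30 = 1699 mg

1700 mg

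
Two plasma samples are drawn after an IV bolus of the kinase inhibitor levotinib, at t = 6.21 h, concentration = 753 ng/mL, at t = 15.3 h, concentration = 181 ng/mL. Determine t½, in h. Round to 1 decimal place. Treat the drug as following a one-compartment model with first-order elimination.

4.4 h

k = ln(C₁/C₂) / (t₂ − t₁) = ln(753/181) / (15.3 − 6.21)
  = 1.426 / 9.090 = 0.1569 h⁻¹
t½ = ln2 / k = 0.693147 / 0.1569 = 4.418 h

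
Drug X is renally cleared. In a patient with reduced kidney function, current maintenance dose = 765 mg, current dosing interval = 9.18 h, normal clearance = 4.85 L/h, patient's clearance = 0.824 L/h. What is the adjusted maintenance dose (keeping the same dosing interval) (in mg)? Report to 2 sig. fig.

130 mg

To keep the same average steady-state level, dosing rate must scale with clearance.
CL ratio = 0.824 / 4.85 = 0.1699
New dose (same interval) = 765 × 0.1699 = 130.0 mg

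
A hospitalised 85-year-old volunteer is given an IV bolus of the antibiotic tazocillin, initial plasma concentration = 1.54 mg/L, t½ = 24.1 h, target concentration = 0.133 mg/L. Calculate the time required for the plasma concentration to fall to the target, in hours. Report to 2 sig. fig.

k = ln2 / t½ = 0.693147 / 24.1 = 0.02876 h⁻¹
t = ln(C₀ / C) / k = ln(1.540 / 0.133) / 0.02876
  = ln(11.58) / 0.02876 = 2.449 / 0.02876 = 85.15 h

85 h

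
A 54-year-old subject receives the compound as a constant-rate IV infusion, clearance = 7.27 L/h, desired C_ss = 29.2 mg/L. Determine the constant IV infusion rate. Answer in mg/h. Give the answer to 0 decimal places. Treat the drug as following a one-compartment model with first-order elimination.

212 mg/h

At steady state, infusion rate R₀ = Css × CL = 29.2 × 7.270 = 212.3 mg/h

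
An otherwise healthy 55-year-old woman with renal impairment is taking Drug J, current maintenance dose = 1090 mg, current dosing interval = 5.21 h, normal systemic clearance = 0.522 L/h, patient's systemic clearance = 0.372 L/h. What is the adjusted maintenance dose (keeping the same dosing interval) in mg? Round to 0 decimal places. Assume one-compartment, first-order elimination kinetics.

To keep the same average steady-state level, dosing rate must scale with clearance.
CL ratio = 0.372 / 0.522 = 0.7126
New dose (same interval) = 1090 × 0.7126 = 776.7 mg

777 mg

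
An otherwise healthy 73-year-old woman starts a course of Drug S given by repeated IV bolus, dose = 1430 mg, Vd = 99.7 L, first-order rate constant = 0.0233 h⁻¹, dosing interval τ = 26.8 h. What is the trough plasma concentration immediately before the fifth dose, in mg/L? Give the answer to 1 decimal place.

C₀ per dose = Dose / Vd = 1430 / 99.7 = 14.34 mg/L
Fraction remaining after one interval: r = e^(−kτ) = e^(−0.02330 × 26.8) = 0.5356
Before dose 5, 4 doses have been given (aged 1τ, 2τ, 3τ, 4τ).
C_trough = C₀ × (r + r² + … + r^4) = C₀ × r(1−r^4)/(1−r)
        = 14.34 × 0.5356 × (1 − 0.08229) / (1 − 0.5356) = 15.18 mg/L

15.2 mg/L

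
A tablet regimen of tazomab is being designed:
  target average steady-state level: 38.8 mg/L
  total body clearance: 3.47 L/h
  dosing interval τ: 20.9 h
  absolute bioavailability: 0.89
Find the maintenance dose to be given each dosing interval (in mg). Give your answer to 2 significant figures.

At steady state, F × (Dose/τ) = Css × CL.
Dose = Css × CL × τ / F = 38.8 × 3.470 × 20.9 / 0.89 = 3162 mg

3200 mg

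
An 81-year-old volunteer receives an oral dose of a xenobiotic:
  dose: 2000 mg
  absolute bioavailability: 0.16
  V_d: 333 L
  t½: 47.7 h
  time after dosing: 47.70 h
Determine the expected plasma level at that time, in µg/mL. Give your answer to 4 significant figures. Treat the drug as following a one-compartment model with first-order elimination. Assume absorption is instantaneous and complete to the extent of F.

0.4805 µg/mL

Amount reaching circulation = F × Dose = 0.16 × 2000 = 320.0 mg
C₀ = F·Dose / Vd = 320.0 / 333 = 0.9610 mg/L
k = ln2 / t½ = 0.693147 / 47.7 = 0.01453 h⁻¹
t / t½ = 47.70 / 47.7 = 1 half-lives
C = C₀ × (1/2)^1 = 0.9610 × 0.5000 = 0.4805 mg/L
(0.4805 mg/L = 0.4805 µg/mL)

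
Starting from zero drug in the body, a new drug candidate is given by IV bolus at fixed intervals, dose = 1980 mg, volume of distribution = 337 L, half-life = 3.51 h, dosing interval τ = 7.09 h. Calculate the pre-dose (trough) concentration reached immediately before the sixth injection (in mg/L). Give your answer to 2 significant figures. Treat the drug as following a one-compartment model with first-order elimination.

1.9 mg/L

C₀ per dose = Dose / Vd = 1980 / 337 = 5.875 mg/L
k = ln2 / t½ = 0.693147 / 3.51 = 0.1975 h⁻¹
Fraction remaining after one interval: r = e^(−kτ) = e^(−0.1975 × 7.09) = 0.2465
Before dose 6, 5 doses have been given (aged 1τ, 2τ, 3τ, 4τ, 5τ).
C_trough = C₀ × (r + r² + … + r^5) = C₀ × r(1−r^5)/(1−r)
        = 5.875 × 0.2465 × (1 − 0.0009101) / (1 − 0.2465) = 1.920 mg/L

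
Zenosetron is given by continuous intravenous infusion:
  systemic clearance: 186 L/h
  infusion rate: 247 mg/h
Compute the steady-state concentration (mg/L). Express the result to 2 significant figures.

1.3 mg/L

At steady state Css = R₀ / CL = 247 / 186.0 = 1.328 mg/L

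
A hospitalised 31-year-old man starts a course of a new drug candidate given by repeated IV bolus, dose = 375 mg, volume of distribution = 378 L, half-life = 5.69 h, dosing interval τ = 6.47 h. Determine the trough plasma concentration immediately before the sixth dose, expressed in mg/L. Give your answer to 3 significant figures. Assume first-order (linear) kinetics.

0.811 mg/L

C₀ per dose = Dose / Vd = 375 / 378 = 0.9921 mg/L
k = ln2 / t½ = 0.693147 / 5.69 = 0.1218 h⁻¹
Fraction remaining after one interval: r = e^(−kτ) = e^(−0.1218 × 6.47) = 0.4547
Before dose 6, 5 doses have been given (aged 1τ, 2τ, 3τ, 4τ, 5τ).
C_trough = C₀ × (r + r² + … + r^5) = C₀ × r(1−r^5)/(1−r)
        = 0.9921 × 0.4547 × (1 − 0.01944) / (1 − 0.4547) = 0.8112 mg/L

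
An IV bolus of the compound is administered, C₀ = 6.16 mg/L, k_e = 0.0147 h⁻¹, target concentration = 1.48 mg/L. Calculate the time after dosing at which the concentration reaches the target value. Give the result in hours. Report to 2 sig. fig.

97 h

t = ln(C₀ / C) / k = ln(6.160 / 1.48) / 0.01470
  = ln(4.162) / 0.01470 = 1.426 / 0.01470 = 97.01 h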